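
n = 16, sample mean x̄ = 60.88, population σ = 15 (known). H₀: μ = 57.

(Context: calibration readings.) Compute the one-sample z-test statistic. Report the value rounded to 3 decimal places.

SE = σ/√n = 15/√16 = 3.7500
z = (x̄−μ₀)/SE = (60.88−57)/3.7500 = 1.0347

test statistic = 1.035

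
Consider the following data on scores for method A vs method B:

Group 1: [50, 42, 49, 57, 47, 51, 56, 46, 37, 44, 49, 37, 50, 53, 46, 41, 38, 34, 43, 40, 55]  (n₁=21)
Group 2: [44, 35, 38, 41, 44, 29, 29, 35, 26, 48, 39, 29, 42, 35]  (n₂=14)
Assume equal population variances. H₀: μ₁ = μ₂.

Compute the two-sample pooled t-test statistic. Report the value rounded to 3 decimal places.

x̄₁=45.952, s₁=6.659, n₁=21
x̄₂=36.714, s₂=6.730, n₂=14
s_p² = [20·6.659² + 13·6.730²]/33 = 44.7215
SE = √(s_p²·(1/21+1/14)) = 2.3074
t = (45.952−36.714)/2.3074 = 4.0037
df = 33

test statistic = 4.004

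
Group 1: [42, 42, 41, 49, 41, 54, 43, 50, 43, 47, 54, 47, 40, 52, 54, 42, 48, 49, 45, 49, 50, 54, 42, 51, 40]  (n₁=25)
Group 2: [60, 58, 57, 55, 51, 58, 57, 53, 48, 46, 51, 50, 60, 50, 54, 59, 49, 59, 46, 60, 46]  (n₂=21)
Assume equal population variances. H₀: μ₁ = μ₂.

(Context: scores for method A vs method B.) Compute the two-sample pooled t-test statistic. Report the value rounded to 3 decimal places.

test statistic = -4.703

x̄₁=46.760, s₁=4.884, n₁=25
x̄₂=53.667, s₂=5.053, n₂=21
s_p² = [24·4.884² + 20·5.053²]/44 = 24.6188
SE = √(s_p²·(1/25+1/21)) = 1.4687
t = (46.760−53.667)/1.4687 = -4.7026
df = 44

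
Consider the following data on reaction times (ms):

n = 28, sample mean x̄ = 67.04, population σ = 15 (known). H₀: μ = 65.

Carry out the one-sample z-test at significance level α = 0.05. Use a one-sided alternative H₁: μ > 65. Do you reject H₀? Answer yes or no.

reject H₀: no

SE = σ/√n = 15/√28 = 2.8347
z = (x̄−μ₀)/SE = (67.04−65)/2.8347 = 0.7196
p-value (one-sided, H₁ greater) = 0.23587
At α=0.05: p ≥ α → fail to reject H₀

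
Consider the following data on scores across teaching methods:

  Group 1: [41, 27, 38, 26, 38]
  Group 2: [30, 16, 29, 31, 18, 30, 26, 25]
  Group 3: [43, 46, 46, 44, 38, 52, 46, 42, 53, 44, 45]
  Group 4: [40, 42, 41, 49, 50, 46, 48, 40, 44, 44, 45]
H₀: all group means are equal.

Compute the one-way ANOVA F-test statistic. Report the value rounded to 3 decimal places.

test statistic = 33.093

Group means [34.00, 25.62, 45.36, 44.45], grand mean 38.943
SSB = Σnᵢ(x̄ᵢ−x̄)² = 2328.738; SSW = ΣΣ(x−x̄ᵢ)² = 727.148
MSB = 2328.738/3 = 776.2460; MSW = 727.148/31 = 23.4564
F = MSB/MSW = 33.0932
df = (3, 31)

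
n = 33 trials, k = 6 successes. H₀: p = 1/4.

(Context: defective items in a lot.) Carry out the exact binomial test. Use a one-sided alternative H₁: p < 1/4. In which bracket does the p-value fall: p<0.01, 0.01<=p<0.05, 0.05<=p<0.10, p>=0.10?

p-value bracket: p>=0.10

Exact binomial: n=33, k=6, p₀=1/4=0.2500
P(X≤6) from Σ C(n,i)·p₀^i·(1−p₀)^(n−i)
p-value (one-sided, H₁ less) = 0.24665
→ bracket: p>=0.10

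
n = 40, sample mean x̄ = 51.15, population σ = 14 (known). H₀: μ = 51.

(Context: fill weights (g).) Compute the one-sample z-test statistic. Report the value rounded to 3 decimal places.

test statistic = 0.068

SE = σ/√n = 14/√40 = 2.2136
z = (x̄−μ₀)/SE = (51.15−51)/2.2136 = 0.0678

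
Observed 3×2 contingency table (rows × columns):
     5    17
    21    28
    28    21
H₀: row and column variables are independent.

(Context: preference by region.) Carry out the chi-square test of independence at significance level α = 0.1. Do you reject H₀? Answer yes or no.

Row totals [22, 49, 49], col totals [54, 66], n=120
χ² = (5−9.90)²/9.90 + (17−12.10)²/12.10 + (21−22.05)²/22.05 + (28−26.95)²/26.95 + (28−22.05)²/22.05 + (21−26.95)²/26.95 = 7.4197
df = 2
p-value (upper-tail) = 0.02448
At α=0.1: p < α → reject H₀

reject H₀: yes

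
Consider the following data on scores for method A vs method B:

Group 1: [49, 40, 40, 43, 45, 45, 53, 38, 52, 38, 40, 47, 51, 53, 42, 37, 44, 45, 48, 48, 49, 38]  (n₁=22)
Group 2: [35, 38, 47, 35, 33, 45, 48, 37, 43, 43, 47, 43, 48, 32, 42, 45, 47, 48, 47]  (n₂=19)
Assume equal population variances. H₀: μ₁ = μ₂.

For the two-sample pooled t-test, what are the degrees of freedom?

df = n₁ + n₂ − 2 = 22 + 19 − 2 = 39

degrees of freedom = 39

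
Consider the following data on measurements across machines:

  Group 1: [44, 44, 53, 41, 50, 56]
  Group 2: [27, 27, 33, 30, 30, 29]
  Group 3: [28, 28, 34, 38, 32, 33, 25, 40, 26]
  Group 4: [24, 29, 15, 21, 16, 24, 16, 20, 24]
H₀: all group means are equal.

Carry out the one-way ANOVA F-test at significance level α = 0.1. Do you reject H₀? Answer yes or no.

Group means [48.00, 29.33, 31.56, 21.00], grand mean 31.233
SSB = Σnᵢ(x̄ᵢ−x̄)² = 2651.811; SSW = ΣΣ(x−x̄ᵢ)² = 597.556
MSB = 2651.811/3 = 883.9370; MSW = 597.556/26 = 22.9829
F = MSB/MSW = 38.4606
df = (3, 26)
p-value (upper-tail) = 0.00000
At α=0.1: p < α → reject H₀

reject H₀: yes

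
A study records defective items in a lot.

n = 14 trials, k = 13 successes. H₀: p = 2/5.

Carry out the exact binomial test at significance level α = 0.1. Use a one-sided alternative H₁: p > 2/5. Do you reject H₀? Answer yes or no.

Exact binomial: n=14, k=13, p₀=2/5=0.4000
P(X≥13) from Σ C(n,i)·p₀^i·(1−p₀)^(n−i)
p-value (one-sided, H₁ greater) = 0.00006
At α=0.1: p < α → reject H₀

reject H₀: yes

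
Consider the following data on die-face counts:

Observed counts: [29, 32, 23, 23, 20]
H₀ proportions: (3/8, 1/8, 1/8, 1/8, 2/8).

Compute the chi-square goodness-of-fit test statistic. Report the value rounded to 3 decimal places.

test statistic = 34.407

n = 127; E_i = n·p_i = [47.62, 15.88, 15.88, 15.88, 31.75]
χ² = (29−47.62)²/47.62 + (32−15.88)²/15.88 + (23−15.88)²/15.88 + (23−15.88)²/15.88 + (20−31.75)²/31.75 = 34.4068
df = 4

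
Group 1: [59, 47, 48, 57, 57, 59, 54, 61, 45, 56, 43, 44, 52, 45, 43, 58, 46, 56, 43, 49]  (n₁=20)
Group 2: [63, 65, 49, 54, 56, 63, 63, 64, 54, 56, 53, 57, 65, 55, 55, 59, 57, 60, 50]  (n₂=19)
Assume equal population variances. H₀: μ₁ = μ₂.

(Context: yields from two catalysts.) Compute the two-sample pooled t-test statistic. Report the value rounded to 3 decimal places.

x̄₁=51.100, s₁=6.390, n₁=20
x̄₂=57.789, s₂=4.962, n₂=19
s_p² = [19·6.390² + 18·4.962²]/37 = 32.9448
SE = √(s_p²·(1/20+1/19)) = 1.8388
t = (51.100−57.789)/1.8388 = -3.6380
df = 37

test statistic = -3.638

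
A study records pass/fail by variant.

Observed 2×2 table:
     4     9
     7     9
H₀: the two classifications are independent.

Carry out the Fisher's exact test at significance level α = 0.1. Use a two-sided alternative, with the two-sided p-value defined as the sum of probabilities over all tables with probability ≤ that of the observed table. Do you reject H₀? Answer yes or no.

reject H₀: no

Margins: r₁=13, r₂=16, c₁=11, c₂=18, n=29
p_obs = C(13,4)·C(16,7)/C(29,11); sum pmf over tables with pmf ≤ p_obs
p-value (two-sided) = 0.70211
At α=0.1: p ≥ α → fail to reject H₀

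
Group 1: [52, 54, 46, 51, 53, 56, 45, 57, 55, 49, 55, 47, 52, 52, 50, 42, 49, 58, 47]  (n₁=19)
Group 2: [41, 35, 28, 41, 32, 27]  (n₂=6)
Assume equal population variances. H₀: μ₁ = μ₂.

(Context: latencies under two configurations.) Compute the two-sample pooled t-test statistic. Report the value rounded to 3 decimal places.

x̄₁=51.053, s₁=4.352, n₁=19
x̄₂=34.000, s₂=6.132, n₂=6
s_p² = [18·4.352² + 5·6.132²]/23 = 22.9977
SE = √(s_p²·(1/19+1/6)) = 2.2457
t = (51.053−34.000)/2.2457 = 7.5933
df = 23

test statistic = 7.593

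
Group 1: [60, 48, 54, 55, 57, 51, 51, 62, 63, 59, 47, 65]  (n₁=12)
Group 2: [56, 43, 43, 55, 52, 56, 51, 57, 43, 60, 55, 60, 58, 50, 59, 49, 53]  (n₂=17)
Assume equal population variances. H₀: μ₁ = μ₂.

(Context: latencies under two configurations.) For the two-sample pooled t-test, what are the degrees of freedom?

df = n₁ + n₂ − 2 = 12 + 17 − 2 = 27

degrees of freedom = 27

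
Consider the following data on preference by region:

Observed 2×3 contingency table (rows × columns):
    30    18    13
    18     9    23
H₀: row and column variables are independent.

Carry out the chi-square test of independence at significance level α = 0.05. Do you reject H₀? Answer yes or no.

Row totals [61, 50], col totals [48, 27, 36], n=111
χ² = (30−26.38)²/26.38 + (18−14.84)²/14.84 + (13−19.78)²/19.78 + (18−21.62)²/21.62 + (9−12.16)²/12.16 + (23−16.22)²/16.22 = 7.7639
df = 2
p-value (upper-tail) = 0.02061
At α=0.05: p < α → reject H₀

reject H₀: yes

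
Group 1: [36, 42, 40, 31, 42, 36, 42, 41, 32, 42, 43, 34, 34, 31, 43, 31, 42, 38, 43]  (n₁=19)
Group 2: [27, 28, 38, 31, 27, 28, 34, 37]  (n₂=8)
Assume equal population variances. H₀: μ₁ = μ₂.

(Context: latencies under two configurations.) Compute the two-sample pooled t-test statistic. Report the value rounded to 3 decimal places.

test statistic = 3.491

x̄₁=38.053, s₁=4.660, n₁=19
x̄₂=31.250, s₂=4.528, n₂=8
s_p² = [18·4.660² + 7·4.528²]/25 = 21.3779
SE = √(s_p²·(1/19+1/8)) = 1.9487
t = (38.053−31.250)/1.9487 = 3.4909
df = 25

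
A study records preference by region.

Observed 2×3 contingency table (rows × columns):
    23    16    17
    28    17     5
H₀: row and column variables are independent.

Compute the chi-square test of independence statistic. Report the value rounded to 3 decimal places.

test statistic = 6.748

Row totals [56, 50], col totals [51, 33, 22], n=106
χ² = (23−26.94)²/26.94 + (16−17.43)²/17.43 + (17−11.62)²/11.62 + (28−24.06)²/24.06 + (17−15.57)²/15.57 + (5−10.38)²/10.38 = 6.7480
df = 2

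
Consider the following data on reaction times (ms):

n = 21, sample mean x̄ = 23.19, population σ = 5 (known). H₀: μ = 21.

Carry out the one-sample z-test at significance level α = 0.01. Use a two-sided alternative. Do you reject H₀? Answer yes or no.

reject H₀: no

SE = σ/√n = 5/√21 = 1.0911
z = (x̄−μ₀)/SE = (23.19−21)/1.0911 = 2.0072
p-value (two-sided) = 0.04473
At α=0.01: p ≥ α → fail to reject H₀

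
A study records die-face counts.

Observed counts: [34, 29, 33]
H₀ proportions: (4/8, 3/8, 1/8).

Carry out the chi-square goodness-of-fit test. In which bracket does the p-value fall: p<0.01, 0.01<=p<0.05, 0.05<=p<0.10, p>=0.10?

n = 96; E_i = n·p_i = [48.00, 36.00, 12.00]
χ² = (34−48.00)²/48.00 + (29−36.00)²/36.00 + (33−12.00)²/12.00 = 42.1944
df = 2
p-value (upper-tail) = 0.00000
→ bracket: p<0.01

p-value bracket: p<0.01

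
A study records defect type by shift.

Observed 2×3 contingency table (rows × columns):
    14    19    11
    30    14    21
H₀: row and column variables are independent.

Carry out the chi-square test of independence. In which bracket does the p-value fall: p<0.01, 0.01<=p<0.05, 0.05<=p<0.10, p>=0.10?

Row totals [44, 65], col totals [44, 33, 32], n=109
χ² = (14−17.76)²/17.76 + (19−13.32)²/13.32 + (11−12.92)²/12.92 + (30−26.24)²/26.24 + (14−19.68)²/19.68 + (21−19.08)²/19.08 = 5.8729
df = 2
p-value (upper-tail) = 0.05305
→ bracket: 0.05<=p<0.10

p-value bracket: 0.05<=p<0.10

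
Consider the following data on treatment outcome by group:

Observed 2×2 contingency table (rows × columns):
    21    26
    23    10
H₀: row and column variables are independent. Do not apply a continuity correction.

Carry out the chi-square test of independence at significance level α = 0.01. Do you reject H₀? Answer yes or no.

reject H₀: no

Row totals [47, 33], col totals [44, 36], n=80
χ² = (21−25.85)²/25.85 + (26−21.15)²/21.15 + (23−18.15)²/18.15 + (10−14.85)²/14.85 = 4.9021
df = 1
p-value (upper-tail) = 0.02682
At α=0.01: p ≥ α → fail to reject H₀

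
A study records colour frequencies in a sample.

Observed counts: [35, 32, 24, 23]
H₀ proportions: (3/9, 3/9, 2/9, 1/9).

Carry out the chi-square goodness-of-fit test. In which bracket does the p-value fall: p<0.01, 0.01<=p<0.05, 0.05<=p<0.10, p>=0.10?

n = 114; E_i = n·p_i = [38.00, 38.00, 25.33, 12.67]
χ² = (35−38.00)²/38.00 + (32−38.00)²/38.00 + (24−25.33)²/25.33 + (23−12.67)²/12.67 = 9.6842
df = 3
p-value (upper-tail) = 0.02145
→ bracket: 0.01<=p<0.05

p-value bracket: 0.01<=p<0.05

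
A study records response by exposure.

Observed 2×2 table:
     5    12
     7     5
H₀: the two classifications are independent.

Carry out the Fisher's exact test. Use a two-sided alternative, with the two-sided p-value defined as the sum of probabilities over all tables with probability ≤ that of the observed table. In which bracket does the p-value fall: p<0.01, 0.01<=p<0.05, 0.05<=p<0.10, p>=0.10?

p-value bracket: p>=0.10

Margins: r₁=17, r₂=12, c₁=12, c₂=17, n=29
p_obs = C(17,5)·C(12,7)/C(29,12); sum pmf over tables with pmf ≤ p_obs
p-value (two-sided) = 0.14791
→ bracket: p>=0.10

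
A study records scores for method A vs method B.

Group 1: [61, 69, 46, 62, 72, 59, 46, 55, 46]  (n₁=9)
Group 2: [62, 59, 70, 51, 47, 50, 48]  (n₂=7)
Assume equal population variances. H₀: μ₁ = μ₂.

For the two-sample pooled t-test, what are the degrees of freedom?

degrees of freedom = 14

df = n₁ + n₂ − 2 = 9 + 7 − 2 = 14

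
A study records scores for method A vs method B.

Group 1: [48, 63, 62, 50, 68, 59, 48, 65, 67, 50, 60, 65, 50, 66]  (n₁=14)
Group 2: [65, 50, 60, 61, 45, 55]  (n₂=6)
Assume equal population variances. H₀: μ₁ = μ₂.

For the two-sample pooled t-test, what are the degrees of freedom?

degrees of freedom = 18

df = n₁ + n₂ − 2 = 14 + 6 − 2 = 18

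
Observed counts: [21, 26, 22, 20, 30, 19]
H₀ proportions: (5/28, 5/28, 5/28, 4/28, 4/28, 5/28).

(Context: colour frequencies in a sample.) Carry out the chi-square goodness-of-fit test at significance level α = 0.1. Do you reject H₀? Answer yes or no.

reject H₀: no

n = 138; E_i = n·p_i = [24.64, 24.64, 24.64, 19.71, 19.71, 24.64]
χ² = (21−24.64)²/24.64 + (26−24.64)²/24.64 + (22−24.64)²/24.64 + (20−19.71)²/19.71 + (30−19.71)²/19.71 + (19−24.64)²/24.64 = 7.5594
df = 5
p-value (upper-tail) = 0.18225
At α=0.1: p ≥ α → fail to reject H₀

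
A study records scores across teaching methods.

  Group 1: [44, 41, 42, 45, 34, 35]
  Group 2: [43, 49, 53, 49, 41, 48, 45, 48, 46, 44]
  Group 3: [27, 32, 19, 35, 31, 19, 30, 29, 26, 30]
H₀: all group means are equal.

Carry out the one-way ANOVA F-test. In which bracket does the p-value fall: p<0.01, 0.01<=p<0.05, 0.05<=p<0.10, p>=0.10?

p-value bracket: p<0.01

Group means [40.17, 46.60, 27.80], grand mean 37.885
SSB = Σnᵢ(x̄ᵢ−x̄)² = 1807.821; SSW = ΣΣ(x−x̄ᵢ)² = 466.833
MSB = 1807.821/2 = 903.9103; MSW = 466.833/23 = 20.2971
F = MSB/MSW = 44.5340
df = (2, 23)
p-value (upper-tail) = 0.00000
→ bracket: p<0.01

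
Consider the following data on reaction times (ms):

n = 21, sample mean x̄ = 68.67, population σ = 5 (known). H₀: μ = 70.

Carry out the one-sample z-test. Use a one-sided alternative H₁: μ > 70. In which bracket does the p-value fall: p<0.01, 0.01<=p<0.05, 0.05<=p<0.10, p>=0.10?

SE = σ/√n = 5/√21 = 1.0911
z = (x̄−μ₀)/SE = (68.67−70)/1.0911 = -1.2190
p-value (one-sided, H₁ greater) = 0.88857
→ bracket: p>=0.10

p-value bracket: p>=0.10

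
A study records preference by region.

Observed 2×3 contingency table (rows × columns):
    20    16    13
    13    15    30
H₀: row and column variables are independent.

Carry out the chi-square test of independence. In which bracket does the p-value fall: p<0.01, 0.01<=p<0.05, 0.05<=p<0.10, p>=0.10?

p-value bracket: 0.01<=p<0.05

Row totals [49, 58], col totals [33, 31, 43], n=107
χ² = (20−15.11)²/15.11 + (16−14.20)²/14.20 + (13−19.69)²/19.69 + (13−17.89)²/17.89 + (15−16.80)²/16.80 + (30−23.31)²/23.31 = 7.5343
df = 2
p-value (upper-tail) = 0.02312
→ bracket: 0.01<=p<0.05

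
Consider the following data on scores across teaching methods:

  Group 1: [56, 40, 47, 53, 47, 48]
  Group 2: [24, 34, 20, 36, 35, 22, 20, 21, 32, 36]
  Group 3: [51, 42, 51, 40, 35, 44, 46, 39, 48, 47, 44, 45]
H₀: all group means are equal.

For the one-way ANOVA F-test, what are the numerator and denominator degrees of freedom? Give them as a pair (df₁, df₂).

k = 3 groups, N = 28 total
df = (k−1, N−k) = (3−1, 28−3) = (2, 25)

degrees of freedom = [2, 25]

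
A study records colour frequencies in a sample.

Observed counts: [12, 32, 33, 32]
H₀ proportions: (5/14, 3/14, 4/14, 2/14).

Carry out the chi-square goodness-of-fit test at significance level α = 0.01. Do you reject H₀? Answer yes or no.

n = 109; E_i = n·p_i = [38.93, 23.36, 31.14, 15.57]
χ² = (12−38.93)²/38.93 + (32−23.36)²/23.36 + (33−31.14)²/31.14 + (32−15.57)²/15.57 = 39.2694
df = 3
p-value (upper-tail) = 0.00000
At α=0.01: p < α → reject H₀

reject H₀: yes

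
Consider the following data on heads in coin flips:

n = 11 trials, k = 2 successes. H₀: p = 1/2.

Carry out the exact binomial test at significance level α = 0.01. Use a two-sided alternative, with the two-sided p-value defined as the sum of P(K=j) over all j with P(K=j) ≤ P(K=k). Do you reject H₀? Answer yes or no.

Exact binomial: n=11, k=2, p₀=1/2=0.5000
P(X=j) = C(n,j)·p₀^j·(1−p₀)^(n−j); p = Σ P(X=j) over j with P(X=j) ≤ P(X=2)
p-value (two-sided) = 0.06543
At α=0.01: p ≥ α → fail to reject H₀

reject H₀: no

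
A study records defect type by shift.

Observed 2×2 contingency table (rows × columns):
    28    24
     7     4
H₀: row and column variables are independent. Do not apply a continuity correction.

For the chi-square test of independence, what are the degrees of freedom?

df = (r−1)(c−1) = (2−1)·(2−1) = 1

degrees of freedom = 1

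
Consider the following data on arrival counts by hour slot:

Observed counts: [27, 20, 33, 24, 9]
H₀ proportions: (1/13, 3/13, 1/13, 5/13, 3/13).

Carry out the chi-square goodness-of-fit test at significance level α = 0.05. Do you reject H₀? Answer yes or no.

n = 113; E_i = n·p_i = [8.69, 26.08, 8.69, 43.46, 26.08]
χ² = (27−8.69)²/8.69 + (20−26.08)²/26.08 + (33−8.69)²/8.69 + (24−43.46)²/43.46 + (9−26.08)²/26.08 = 127.8490
df = 4
p-value (upper-tail) = 0.00000
At α=0.05: p < α → reject H₀

reject H₀: yes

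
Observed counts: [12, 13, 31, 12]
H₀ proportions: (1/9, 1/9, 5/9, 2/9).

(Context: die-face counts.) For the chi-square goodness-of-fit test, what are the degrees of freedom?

degrees of freedom = 3

df = k − 1 = 4 − 1 = 3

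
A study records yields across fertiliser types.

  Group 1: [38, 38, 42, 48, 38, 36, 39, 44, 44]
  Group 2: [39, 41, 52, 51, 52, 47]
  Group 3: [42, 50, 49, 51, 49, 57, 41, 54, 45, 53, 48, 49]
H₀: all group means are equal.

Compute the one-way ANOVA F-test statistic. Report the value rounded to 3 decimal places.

test statistic = 8.124

Group means [40.78, 47.00, 49.00], grand mean 45.815
SSB = Σnᵢ(x̄ᵢ−x̄)² = 358.519; SSW = ΣΣ(x−x̄ᵢ)² = 529.556
MSB = 358.519/2 = 179.2593; MSW = 529.556/24 = 22.0648
F = MSB/MSW = 8.1242
df = (2, 24)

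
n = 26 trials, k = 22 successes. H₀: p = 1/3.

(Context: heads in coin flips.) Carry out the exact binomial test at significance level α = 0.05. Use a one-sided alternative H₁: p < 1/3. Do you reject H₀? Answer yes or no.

reject H₀: no

Exact binomial: n=26, k=22, p₀=1/3=0.3333
P(X≤22) from Σ C(n,i)·p₀^i·(1−p₀)^(n−i)
p-value (one-sided, H₁ less) = 1.00000
At α=0.05: p ≥ α → fail to reject H₀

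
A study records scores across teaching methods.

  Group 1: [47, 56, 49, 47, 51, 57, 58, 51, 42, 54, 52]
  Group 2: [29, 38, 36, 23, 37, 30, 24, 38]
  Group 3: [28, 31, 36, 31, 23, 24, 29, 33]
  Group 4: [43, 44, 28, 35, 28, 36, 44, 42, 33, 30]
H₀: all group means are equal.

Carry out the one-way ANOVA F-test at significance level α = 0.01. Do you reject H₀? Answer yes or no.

Group means [51.27, 31.88, 29.38, 36.30], grand mean 38.297
SSB = Σnᵢ(x̄ᵢ−x̄)² = 2858.698; SSW = ΣΣ(x−x̄ᵢ)² = 1027.032
MSB = 2858.698/3 = 952.8993; MSW = 1027.032/33 = 31.1222
F = MSB/MSW = 30.6180
df = (3, 33)
p-value (upper-tail) = 0.00000
At α=0.01: p < α → reject H₀

reject H₀: yes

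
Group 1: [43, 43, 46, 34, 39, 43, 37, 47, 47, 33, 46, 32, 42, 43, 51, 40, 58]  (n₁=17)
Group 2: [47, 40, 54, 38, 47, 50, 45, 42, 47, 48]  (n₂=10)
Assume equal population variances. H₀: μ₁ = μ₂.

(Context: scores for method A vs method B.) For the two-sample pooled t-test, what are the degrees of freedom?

degrees of freedom = 25

df = n₁ + n₂ − 2 = 17 + 10 − 2 = 25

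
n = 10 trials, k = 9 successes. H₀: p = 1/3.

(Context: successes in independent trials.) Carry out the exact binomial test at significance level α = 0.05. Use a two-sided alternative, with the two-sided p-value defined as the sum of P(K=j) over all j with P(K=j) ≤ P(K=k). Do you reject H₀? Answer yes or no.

Exact binomial: n=10, k=9, p₀=1/3=0.3333
P(X=j) = C(n,j)·p₀^j·(1−p₀)^(n−j); p = Σ P(X=j) over j with P(X=j) ≤ P(X=9)
p-value (two-sided) = 0.00036
At α=0.05: p < α → reject H₀

reject H₀: yes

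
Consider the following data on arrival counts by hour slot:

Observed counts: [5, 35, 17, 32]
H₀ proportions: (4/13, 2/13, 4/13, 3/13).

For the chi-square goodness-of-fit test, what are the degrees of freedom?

degrees of freedom = 3

df = k − 1 = 4 − 1 = 3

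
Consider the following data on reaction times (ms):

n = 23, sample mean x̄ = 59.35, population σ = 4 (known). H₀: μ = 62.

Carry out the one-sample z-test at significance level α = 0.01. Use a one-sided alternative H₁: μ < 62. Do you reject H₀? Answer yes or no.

SE = σ/√n = 4/√23 = 0.8341
z = (x̄−μ₀)/SE = (59.35−62)/0.8341 = -3.1772
p-value (one-sided, H₁ less) = 0.00074
At α=0.01: p < α → reject H₀

reject H₀: yes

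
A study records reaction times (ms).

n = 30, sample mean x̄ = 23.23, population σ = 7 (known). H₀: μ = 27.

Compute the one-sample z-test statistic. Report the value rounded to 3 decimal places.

SE = σ/√n = 7/√30 = 1.2780
z = (x̄−μ₀)/SE = (23.23−27)/1.2780 = -2.9499

test statistic = -2.950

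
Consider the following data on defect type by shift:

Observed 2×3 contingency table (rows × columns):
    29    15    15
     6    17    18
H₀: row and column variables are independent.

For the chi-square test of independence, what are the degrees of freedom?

df = (r−1)(c−1) = (2−1)·(3−1) = 2

degrees of freedom = 2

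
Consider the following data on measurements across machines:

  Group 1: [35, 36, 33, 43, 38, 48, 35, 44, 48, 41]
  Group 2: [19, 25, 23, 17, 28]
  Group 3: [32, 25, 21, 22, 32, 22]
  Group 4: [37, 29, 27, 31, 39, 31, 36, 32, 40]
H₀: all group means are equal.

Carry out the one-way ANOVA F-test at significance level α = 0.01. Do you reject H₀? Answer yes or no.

reject H₀: yes

Group means [40.10, 22.40, 25.67, 33.56], grand mean 32.300
SSB = Σnᵢ(x̄ᵢ−x̄)² = 1376.644; SSW = ΣΣ(x−x̄ᵢ)² = 649.656
MSB = 1376.644/3 = 458.8815; MSW = 649.656/26 = 24.9868
F = MSB/MSW = 18.3650
df = (3, 26)
p-value (upper-tail) = 0.00000
At α=0.01: p < α → reject H₀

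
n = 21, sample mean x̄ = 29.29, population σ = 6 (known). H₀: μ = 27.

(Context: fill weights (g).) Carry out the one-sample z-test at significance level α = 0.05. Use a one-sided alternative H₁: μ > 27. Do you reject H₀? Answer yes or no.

SE = σ/√n = 6/√21 = 1.3093
z = (x̄−μ₀)/SE = (29.29−27)/1.3093 = 1.7490
p-value (one-sided, H₁ greater) = 0.04014
At α=0.05: p < α → reject H₀

reject H₀: yes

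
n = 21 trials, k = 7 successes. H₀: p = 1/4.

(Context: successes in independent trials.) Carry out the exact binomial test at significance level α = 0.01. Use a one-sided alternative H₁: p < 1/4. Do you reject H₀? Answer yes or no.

reject H₀: no

Exact binomial: n=21, k=7, p₀=1/4=0.2500
P(X≤7) from Σ C(n,i)·p₀^i·(1−p₀)^(n−i)
p-value (one-sided, H₁ less) = 0.87009
At α=0.01: p ≥ α → fail to reject H₀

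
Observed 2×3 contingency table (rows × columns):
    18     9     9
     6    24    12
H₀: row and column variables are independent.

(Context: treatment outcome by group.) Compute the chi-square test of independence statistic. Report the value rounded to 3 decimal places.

Row totals [36, 42], col totals [24, 33, 21], n=78
χ² = (18−11.08)²/11.08 + (9−15.23)²/15.23 + (9−9.69)²/9.69 + (6−12.92)²/12.92 + (24−17.77)²/17.77 + (12−11.31)²/11.31 = 12.8613
df = 2

test statistic = 12.861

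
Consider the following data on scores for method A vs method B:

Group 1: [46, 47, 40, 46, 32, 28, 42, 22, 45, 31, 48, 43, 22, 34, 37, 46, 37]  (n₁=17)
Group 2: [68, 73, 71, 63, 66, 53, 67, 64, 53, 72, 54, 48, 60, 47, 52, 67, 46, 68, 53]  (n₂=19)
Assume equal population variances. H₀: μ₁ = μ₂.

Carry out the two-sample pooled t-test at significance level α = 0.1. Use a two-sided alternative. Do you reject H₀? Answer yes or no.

x̄₁=38.000, s₁=8.595, n₁=17
x̄₂=60.263, s₂=9.054, n₂=19
s_p² = [16·8.595² + 18·9.054²]/34 = 78.1672
SE = √(s_p²·(1/17+1/19)) = 2.9516
t = (38.000−60.263)/2.9516 = -7.5427
df = 34
p-value (two-sided) = 0.00000
At α=0.1: p < α → reject H₀

reject H₀: yes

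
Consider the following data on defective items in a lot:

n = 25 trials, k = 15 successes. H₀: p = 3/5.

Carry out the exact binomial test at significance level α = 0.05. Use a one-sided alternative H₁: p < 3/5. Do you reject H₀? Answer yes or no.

reject H₀: no

Exact binomial: n=25, k=15, p₀=3/5=0.6000
P(X≤15) from Σ C(n,i)·p₀^i·(1−p₀)^(n−i)
p-value (one-sided, H₁ less) = 0.57538
At α=0.05: p ≥ α → fail to reject H₀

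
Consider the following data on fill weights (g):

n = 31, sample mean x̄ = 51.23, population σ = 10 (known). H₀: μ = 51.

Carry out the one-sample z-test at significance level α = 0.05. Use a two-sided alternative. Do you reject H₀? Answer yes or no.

reject H₀: no

SE = σ/√n = 10/√31 = 1.7961
z = (x̄−μ₀)/SE = (51.23−51)/1.7961 = 0.1281
p-value (two-sided) = 0.89810
At α=0.05: p ≥ α → fail to reject H₀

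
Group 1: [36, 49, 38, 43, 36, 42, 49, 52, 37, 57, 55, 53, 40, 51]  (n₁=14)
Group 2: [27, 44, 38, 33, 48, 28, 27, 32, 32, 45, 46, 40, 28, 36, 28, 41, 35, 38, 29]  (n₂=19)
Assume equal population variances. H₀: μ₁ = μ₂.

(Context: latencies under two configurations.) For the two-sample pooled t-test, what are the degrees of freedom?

degrees of freedom = 31

df = n₁ + n₂ − 2 = 14 + 19 − 2 = 31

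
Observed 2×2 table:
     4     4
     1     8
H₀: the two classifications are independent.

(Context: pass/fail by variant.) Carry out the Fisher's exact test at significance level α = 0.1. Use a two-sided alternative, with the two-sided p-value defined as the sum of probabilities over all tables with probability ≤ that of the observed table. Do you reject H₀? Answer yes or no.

Margins: r₁=8, r₂=9, c₁=5, c₂=12, n=17
p_obs = C(8,4)·C(9,1)/C(17,5); sum pmf over tables with pmf ≤ p_obs
p-value (two-sided) = 0.13122
At α=0.1: p ≥ α → fail to reject H₀

reject H₀: no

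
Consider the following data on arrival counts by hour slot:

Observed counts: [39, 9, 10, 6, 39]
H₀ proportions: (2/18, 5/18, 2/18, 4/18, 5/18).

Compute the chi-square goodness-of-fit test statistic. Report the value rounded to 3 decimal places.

test statistic = 96.206

n = 103; E_i = n·p_i = [11.44, 28.61, 11.44, 22.89, 28.61]
χ² = (39−11.44)²/11.44 + (9−28.61)²/28.61 + (10−11.44)²/11.44 + (6−22.89)²/22.89 + (39−28.61)²/28.61 = 96.2058
df = 4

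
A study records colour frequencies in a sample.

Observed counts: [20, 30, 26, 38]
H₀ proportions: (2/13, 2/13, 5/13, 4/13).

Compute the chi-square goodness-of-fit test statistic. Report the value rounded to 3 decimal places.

test statistic = 16.707

n = 114; E_i = n·p_i = [17.54, 17.54, 43.85, 35.08]
χ² = (20−17.54)²/17.54 + (30−17.54)²/17.54 + (26−43.85)²/43.85 + (38−35.08)²/35.08 = 16.7070
df = 3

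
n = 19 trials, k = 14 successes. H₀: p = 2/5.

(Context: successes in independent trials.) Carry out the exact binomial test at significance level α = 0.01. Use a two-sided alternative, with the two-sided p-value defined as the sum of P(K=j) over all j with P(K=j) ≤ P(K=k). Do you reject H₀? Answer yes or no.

Exact binomial: n=19, k=14, p₀=2/5=0.4000
P(X=j) = C(n,j)·p₀^j·(1−p₀)^(n−j); p = Σ P(X=j) over j with P(X=j) ≤ P(X=14)
p-value (two-sided) = 0.00390
At α=0.01: p < α → reject H₀

reject H₀: yes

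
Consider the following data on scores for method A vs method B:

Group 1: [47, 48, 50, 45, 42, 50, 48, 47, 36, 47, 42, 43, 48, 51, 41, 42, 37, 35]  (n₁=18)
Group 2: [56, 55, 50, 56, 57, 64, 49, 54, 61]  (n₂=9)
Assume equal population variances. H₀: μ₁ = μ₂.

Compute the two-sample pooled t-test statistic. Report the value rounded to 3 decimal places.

x̄₁=44.389, s₁=4.913, n₁=18
x̄₂=55.778, s₂=4.738, n₂=9
s_p² = [17·4.913² + 8·4.738²]/25 = 23.5933
SE = √(s_p²·(1/18+1/9)) = 1.9830
t = (44.389−55.778)/1.9830 = -5.7433
df = 25

test statistic = -5.743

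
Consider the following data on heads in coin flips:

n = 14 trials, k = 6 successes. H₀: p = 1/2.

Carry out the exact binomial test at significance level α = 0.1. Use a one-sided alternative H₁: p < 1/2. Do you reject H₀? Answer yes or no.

Exact binomial: n=14, k=6, p₀=1/2=0.5000
P(X≤6) from Σ C(n,i)·p₀^i·(1−p₀)^(n−i)
p-value (one-sided, H₁ less) = 0.39526
At α=0.1: p ≥ α → fail to reject H₀

reject H₀: no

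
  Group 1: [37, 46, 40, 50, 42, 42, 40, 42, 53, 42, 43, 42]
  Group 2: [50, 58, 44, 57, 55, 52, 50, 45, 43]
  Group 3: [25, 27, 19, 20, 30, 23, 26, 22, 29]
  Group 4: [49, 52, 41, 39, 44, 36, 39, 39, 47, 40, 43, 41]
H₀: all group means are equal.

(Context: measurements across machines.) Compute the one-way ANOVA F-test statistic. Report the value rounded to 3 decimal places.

Group means [43.25, 50.44, 24.56, 42.50], grand mean 40.571
SSB = Σnᵢ(x̄ᵢ−x̄)² = 3316.591; SSW = ΣΣ(x−x̄ᵢ)² = 829.694
MSB = 3316.591/3 = 1105.5304; MSW = 829.694/38 = 21.8341
F = MSB/MSW = 50.6333
df = (3, 38)

test statistic = 50.633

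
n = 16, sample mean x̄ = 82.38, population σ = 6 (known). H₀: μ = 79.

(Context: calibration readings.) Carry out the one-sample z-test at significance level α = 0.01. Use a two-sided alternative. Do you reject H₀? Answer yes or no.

SE = σ/√n = 6/√16 = 1.5000
z = (x̄−μ₀)/SE = (82.38−79)/1.5000 = 2.2533
p-value (two-sided) = 0.02424
At α=0.01: p ≥ α → fail to reject H₀

reject H₀: no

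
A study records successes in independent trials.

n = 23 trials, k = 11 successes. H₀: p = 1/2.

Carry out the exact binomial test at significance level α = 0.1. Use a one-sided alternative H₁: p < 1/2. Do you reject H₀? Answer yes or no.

Exact binomial: n=23, k=11, p₀=1/2=0.5000
P(X≤11) from Σ C(n,i)·p₀^i·(1−p₀)^(n−i)
p-value (one-sided, H₁ less) = 0.50000
At α=0.1: p ≥ α → fail to reject H₀

reject H₀: no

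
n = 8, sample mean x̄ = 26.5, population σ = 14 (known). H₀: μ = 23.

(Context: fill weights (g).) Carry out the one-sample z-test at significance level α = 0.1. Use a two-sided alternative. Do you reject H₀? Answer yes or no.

SE = σ/√n = 14/√8 = 4.9497
z = (x̄−μ₀)/SE = (26.5−23)/4.9497 = 0.7071
p-value (two-sided) = 0.47950
At α=0.1: p ≥ α → fail to reject H₀

reject H₀: no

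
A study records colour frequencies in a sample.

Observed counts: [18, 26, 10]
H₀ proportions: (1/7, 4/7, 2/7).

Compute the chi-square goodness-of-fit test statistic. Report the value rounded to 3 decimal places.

test statistic = 16.389

n = 54; E_i = n·p_i = [7.71, 30.86, 15.43]
χ² = (18−7.71)²/7.71 + (26−30.86)²/30.86 + (10−15.43)²/15.43 = 16.3889
df = 2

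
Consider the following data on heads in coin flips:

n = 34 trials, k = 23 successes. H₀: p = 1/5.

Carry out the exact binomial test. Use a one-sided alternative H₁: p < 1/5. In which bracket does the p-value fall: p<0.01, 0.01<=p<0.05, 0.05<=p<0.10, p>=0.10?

p-value bracket: p>=0.10

Exact binomial: n=34, k=23, p₀=1/5=0.2000
P(X≤23) from Σ C(n,i)·p₀^i·(1−p₀)^(n−i)
p-value (one-sided, H₁ less) = 1.00000
→ bracket: p>=0.10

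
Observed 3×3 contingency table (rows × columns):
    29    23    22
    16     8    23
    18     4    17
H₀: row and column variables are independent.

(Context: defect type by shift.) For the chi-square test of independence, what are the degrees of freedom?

df = (r−1)(c−1) = (3−1)·(3−1) = 4

degrees of freedom = 4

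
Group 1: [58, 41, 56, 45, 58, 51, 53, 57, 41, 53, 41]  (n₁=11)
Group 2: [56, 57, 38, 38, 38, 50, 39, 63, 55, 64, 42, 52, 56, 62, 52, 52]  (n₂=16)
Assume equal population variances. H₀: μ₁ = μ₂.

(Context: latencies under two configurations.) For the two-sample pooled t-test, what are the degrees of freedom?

df = n₁ + n₂ − 2 = 11 + 16 − 2 = 25

degrees of freedom = 25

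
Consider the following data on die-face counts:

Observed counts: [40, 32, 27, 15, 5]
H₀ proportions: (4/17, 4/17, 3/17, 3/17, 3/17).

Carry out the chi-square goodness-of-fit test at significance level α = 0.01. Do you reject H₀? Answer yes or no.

reject H₀: yes

n = 119; E_i = n·p_i = [28.00, 28.00, 21.00, 21.00, 21.00]
χ² = (40−28.00)²/28.00 + (32−28.00)²/28.00 + (27−21.00)²/21.00 + (15−21.00)²/21.00 + (5−21.00)²/21.00 = 21.3333
df = 4
p-value (upper-tail) = 0.00027
At α=0.01: p < α → reject H₀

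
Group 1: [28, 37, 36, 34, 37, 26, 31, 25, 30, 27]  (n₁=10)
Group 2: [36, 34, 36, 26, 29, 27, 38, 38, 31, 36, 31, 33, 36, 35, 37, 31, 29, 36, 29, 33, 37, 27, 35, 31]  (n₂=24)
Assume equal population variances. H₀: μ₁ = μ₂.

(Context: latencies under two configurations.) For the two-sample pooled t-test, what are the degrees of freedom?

df = n₁ + n₂ − 2 = 10 + 24 − 2 = 32

degrees of freedom = 32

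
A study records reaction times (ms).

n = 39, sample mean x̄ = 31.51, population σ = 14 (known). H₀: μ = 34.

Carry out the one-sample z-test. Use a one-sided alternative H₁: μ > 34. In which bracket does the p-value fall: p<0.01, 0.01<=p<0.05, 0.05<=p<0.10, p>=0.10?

p-value bracket: p>=0.10

SE = σ/√n = 14/√39 = 2.2418
z = (x̄−μ₀)/SE = (31.51−34)/2.2418 = -1.1107
p-value (one-sided, H₁ greater) = 0.86666
→ bracket: p>=0.10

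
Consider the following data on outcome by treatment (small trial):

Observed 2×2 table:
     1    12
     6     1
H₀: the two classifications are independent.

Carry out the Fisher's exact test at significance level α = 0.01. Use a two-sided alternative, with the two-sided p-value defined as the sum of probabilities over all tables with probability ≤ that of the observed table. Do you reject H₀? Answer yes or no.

reject H₀: yes

Margins: r₁=13, r₂=7, c₁=7, c₂=13, n=20
p_obs = C(13,1)·C(7,6)/C(20,7); sum pmf over tables with pmf ≤ p_obs
p-value (two-sided) = 0.00119
At α=0.01: p < α → reject H₀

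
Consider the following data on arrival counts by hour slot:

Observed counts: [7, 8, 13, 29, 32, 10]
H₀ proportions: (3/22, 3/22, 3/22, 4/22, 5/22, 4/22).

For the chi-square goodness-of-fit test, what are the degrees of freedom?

df = k − 1 = 6 − 1 = 5

degrees of freedom = 5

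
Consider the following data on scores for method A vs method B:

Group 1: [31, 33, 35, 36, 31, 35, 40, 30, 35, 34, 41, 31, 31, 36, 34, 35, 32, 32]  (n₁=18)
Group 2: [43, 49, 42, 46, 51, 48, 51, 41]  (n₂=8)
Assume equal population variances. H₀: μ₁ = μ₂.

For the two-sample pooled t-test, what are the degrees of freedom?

df = n₁ + n₂ − 2 = 18 + 8 − 2 = 24

degrees of freedom = 24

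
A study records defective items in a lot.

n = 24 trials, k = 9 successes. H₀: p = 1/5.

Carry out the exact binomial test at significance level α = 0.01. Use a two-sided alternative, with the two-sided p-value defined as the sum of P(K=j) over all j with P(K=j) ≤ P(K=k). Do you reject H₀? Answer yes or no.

reject H₀: no

Exact binomial: n=24, k=9, p₀=1/5=0.2000
P(X=j) = C(n,j)·p₀^j·(1−p₀)^(n−j); p = Σ P(X=j) over j with P(X=j) ≤ P(X=9)
p-value (two-sided) = 0.04090
At α=0.01: p ≥ α → fail to reject H₀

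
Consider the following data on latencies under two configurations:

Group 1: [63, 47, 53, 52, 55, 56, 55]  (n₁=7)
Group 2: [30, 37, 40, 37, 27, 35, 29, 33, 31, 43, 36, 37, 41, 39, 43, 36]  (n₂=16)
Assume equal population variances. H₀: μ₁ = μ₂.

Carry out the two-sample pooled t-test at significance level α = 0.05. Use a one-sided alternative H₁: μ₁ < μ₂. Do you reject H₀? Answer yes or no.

reject H₀: no

x̄₁=54.429, s₁=4.826, n₁=7
x̄₂=35.875, s₂=4.843, n₂=16
s_p² = [6·4.826² + 15·4.843²]/21 = 23.4031
SE = √(s_p²·(1/7+1/16)) = 2.1923
t = (54.429−35.875)/2.1923 = 8.4632
df = 21
p-value (one-sided, H₁ less) = 1.00000
At α=0.05: p ≥ α → fail to reject H₀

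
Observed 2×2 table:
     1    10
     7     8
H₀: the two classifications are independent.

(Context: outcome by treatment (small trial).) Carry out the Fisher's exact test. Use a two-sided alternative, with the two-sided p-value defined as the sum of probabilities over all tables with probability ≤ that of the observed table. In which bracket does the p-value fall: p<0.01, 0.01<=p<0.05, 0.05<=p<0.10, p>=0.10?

Margins: r₁=11, r₂=15, c₁=8, c₂=18, n=26
p_obs = C(11,1)·C(15,7)/C(26,8); sum pmf over tables with pmf ≤ p_obs
p-value (two-sided) = 0.08375
→ bracket: 0.05<=p<0.10

p-value bracket: 0.05<=p<0.10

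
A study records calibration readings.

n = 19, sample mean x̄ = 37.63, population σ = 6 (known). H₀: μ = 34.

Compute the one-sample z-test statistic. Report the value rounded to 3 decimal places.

test statistic = 2.637

SE = σ/√n = 6/√19 = 1.3765
z = (x̄−μ₀)/SE = (37.63−34)/1.3765 = 2.6371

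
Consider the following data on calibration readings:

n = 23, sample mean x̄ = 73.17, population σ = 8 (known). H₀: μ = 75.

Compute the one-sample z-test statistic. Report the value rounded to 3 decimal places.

test statistic = -1.097

SE = σ/√n = 8/√23 = 1.6681
z = (x̄−μ₀)/SE = (73.17−75)/1.6681 = -1.0970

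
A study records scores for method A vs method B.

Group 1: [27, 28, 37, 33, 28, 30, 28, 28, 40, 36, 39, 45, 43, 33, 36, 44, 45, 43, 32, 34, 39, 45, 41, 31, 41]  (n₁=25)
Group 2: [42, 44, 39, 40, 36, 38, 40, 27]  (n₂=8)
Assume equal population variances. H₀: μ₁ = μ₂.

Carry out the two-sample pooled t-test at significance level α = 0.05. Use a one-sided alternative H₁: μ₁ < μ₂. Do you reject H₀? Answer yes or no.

x̄₁=36.240, s₁=6.207, n₁=25
x̄₂=38.250, s₂=5.148, n₂=8
s_p² = [24·6.207² + 7·5.148²]/31 = 35.8084
SE = √(s_p²·(1/25+1/8)) = 2.4307
t = (36.240−38.250)/2.4307 = -0.8269
df = 31
p-value (one-sided, H₁ less) = 0.20730
At α=0.05: p ≥ α → fail to reject H₀

reject H₀: no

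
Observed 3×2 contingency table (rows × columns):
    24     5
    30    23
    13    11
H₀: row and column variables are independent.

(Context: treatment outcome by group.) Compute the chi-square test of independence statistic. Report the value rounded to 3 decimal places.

Row totals [29, 53, 24], col totals [67, 39], n=106
χ² = (24−18.33)²/18.33 + (5−10.67)²/10.67 + (30−33.50)²/33.50 + (23−19.50)²/19.50 + (13−15.17)²/15.17 + (11−8.83)²/8.83 = 6.6040
df = 2

test statistic = 6.604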